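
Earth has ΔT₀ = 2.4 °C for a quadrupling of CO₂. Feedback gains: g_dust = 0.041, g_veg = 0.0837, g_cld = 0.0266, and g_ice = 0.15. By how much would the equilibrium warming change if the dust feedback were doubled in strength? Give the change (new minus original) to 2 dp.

0.21 °C

Original: g = 0.3013, ΔT = 2.4/(1−0.3013) = 3.4350 °C.
With doubled dust: g' = 0.3423, ΔT' = 2.4/(1−0.3423) = 3.6491 °C.
Change = 3.6491 − 3.4350 = 0.21 °C.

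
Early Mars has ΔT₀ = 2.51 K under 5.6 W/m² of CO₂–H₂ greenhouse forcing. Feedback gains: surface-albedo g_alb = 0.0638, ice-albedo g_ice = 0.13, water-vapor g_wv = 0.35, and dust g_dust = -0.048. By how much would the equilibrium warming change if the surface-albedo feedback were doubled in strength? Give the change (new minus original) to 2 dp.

0.72 K

Original: g = 0.4958, ΔT = 2.51/(1−0.4958) = 4.9782 K.
With doubled surface-albedo: g' = 0.5596, ΔT' = 2.51/(1−0.5596) = 5.6994 K.
Change = 5.6994 − 4.9782 = 0.72 K.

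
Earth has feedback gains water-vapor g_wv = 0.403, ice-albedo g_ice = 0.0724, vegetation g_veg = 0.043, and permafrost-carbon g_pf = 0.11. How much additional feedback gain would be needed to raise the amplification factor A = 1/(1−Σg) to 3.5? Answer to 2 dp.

0.09

Current total gain = 0.6284.
Target gain for A = 3.5: g* = 1 − 1/3.5 = 0.7143.
Additional gain needed = 0.7143 − 0.6284 = 0.09.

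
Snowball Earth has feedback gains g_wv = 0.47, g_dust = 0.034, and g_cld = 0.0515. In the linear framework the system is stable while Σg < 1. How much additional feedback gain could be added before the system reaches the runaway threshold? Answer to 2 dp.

0.44

Current total gain = 0.47 + 0.034 + 0.0515 = 0.5555.
Margin to runaway = 1 − 0.5555 = 0.44.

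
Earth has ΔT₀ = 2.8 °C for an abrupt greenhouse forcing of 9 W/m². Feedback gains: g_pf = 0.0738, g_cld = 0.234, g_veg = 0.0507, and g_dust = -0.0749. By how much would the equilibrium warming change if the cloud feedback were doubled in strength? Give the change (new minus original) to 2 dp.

1.90 °C

Original: g = 0.2836, ΔT = 2.8/(1−0.2836) = 3.9084 °C.
With doubled cloud: g' = 0.5176, ΔT' = 2.8/(1−0.5176) = 5.8043 °C.
Change = 5.8043 − 3.9084 = 1.90 °C.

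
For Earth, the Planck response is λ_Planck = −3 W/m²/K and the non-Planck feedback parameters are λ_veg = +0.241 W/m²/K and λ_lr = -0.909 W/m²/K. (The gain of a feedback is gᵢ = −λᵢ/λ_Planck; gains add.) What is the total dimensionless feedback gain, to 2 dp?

-0.22

Convert to gains: g_veg = 0.241/3 = 0.08033; g_lr = -0.909/3 = -0.303.
Total gain g = -0.22267.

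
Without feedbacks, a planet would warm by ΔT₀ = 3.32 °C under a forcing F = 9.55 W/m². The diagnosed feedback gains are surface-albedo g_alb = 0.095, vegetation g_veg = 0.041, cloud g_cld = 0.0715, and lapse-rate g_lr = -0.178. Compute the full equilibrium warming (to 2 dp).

3.42 °C

Total gain g = 0.095 + 0.041 + 0.0715 − 0.178 = 0.0295.
Amplification A = 1/(1 − 0.0295) = 1.03.
ΔT = 3.32 × 1.03 = 3.42 °C.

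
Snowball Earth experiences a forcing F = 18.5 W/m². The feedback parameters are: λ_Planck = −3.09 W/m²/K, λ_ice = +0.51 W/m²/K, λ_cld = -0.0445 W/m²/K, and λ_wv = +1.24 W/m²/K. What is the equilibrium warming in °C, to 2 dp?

13.36 °C

Net feedback parameter λ = (−3.09) + (+0.51) + (-0.0445) + (+1.24) = -1.3845 W/m²/K.
ΔT = −F/λ = −18.5/(-1.3845) = 13.36 °C.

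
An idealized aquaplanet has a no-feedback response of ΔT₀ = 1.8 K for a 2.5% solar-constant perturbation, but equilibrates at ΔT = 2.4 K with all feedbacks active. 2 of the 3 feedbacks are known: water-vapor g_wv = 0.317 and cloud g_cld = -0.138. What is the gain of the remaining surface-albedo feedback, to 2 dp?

0.07

Amplification A = ΔT/ΔT₀ = 2.4/1.8 = 1.333.
Total gain g = 1 − 1/A = 1 − 1/1.333 = 0.2498.
Known gains sum to 0.317 − 0.138 = 0.179.
g_alb = 0.2498 − 0.179 = 0.07.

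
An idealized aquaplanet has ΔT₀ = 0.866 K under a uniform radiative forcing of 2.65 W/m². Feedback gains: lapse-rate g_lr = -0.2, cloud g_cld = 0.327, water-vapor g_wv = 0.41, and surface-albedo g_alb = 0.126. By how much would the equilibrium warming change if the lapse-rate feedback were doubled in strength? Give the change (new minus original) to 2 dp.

-0.96 K

Original: g = 0.663, ΔT = 0.866/(1−0.663) = 2.5697 K.
With doubled lapse-rate: g' = 0.463, ΔT' = 0.866/(1−0.463) = 1.6127 K.
Change = 1.6127 − 2.5697 = -0.96 K.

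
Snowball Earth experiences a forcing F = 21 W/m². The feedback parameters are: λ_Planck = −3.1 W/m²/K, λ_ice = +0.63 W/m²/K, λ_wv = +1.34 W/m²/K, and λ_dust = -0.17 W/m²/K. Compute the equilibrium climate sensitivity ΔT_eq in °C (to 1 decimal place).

16.2 °C

Net feedback parameter λ = (−3.1) + (+0.63) + (+1.34) + (-0.17) = -1.3 W/m²/K.
ΔT = −F/λ = −21/(-1.3) = 16.2 °C.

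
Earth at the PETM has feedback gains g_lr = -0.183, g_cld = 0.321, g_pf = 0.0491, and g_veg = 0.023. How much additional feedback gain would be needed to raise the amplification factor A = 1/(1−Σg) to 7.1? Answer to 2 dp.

Current total gain = 0.2101.
Target gain for A = 7.1: g* = 1 − 1/7.1 = 0.8592.
Additional gain needed = 0.8592 − 0.2101 = 0.65.

0.65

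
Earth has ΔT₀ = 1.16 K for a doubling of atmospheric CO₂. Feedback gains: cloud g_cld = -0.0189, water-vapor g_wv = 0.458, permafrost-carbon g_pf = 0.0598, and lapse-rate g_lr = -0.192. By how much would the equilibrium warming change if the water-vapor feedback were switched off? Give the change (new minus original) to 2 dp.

Original: g = 0.3069, ΔT = 1.16/(1−0.3069) = 1.6736 K.
Without water-vapor: g' = -0.1511, ΔT' = 1.16/(1+0.1511) = 1.0077 K.
Change = 1.0077 − 1.6736 = -0.67 K.

-0.67 K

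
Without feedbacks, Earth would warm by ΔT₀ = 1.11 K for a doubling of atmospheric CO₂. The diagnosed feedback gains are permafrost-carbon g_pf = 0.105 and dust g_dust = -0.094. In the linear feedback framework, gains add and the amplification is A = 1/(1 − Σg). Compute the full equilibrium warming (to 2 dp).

Total gain g = 0.105 − 0.094 = 0.011.
Amplification A = 1/(1 − 0.011) = 1.011.
ΔT = 1.11 × 1.011 = 1.12 K.

1.12 K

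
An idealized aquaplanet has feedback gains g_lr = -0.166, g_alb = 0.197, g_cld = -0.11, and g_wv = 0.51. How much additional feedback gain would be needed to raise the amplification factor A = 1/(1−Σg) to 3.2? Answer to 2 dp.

Current total gain = 0.431.
Target gain for A = 3.2: g* = 1 − 1/3.2 = 0.6875.
Additional gain needed = 0.6875 − 0.431 = 0.26.

0.26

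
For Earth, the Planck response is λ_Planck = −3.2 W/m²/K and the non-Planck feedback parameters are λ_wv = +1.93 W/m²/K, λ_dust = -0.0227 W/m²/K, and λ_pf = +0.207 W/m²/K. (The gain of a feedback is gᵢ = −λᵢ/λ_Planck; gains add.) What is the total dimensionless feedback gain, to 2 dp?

Convert to gains: g_wv = 1.93/3.2 = 0.6031; g_dust = -0.0227/3.2 = -0.007094; g_pf = 0.207/3.2 = 0.06469.
Total gain g = 0.660696.

0.66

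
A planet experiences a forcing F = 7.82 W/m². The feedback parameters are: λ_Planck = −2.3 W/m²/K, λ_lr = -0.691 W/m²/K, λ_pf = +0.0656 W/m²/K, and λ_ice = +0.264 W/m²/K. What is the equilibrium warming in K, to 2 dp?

2.94 K

Net feedback parameter λ = (−2.3) + (-0.691) + (+0.0656) + (+0.264) = -2.6614 W/m²/K.
ΔT = −F/λ = −7.82/(-2.6614) = 2.94 K.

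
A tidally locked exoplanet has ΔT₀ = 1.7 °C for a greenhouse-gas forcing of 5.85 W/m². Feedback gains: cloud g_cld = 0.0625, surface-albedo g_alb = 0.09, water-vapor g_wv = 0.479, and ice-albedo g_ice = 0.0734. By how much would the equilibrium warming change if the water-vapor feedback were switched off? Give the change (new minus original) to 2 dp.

Original: g = 0.7049, ΔT = 1.7/(1−0.7049) = 5.7608 °C.
Without water-vapor: g' = 0.2259, ΔT' = 1.7/(1−0.2259) = 2.1961 °C.
Change = 2.1961 − 5.7608 = -3.56 °C.

-3.56 °C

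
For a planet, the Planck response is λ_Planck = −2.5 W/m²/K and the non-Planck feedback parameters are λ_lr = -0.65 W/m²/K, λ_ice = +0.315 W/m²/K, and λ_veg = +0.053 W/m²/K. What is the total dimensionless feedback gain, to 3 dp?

Convert to gains: g_lr = -0.65/2.5 = -0.26; g_ice = 0.315/2.5 = 0.126; g_veg = 0.053/2.5 = 0.0212.
Total gain g = -0.1128.

-0.113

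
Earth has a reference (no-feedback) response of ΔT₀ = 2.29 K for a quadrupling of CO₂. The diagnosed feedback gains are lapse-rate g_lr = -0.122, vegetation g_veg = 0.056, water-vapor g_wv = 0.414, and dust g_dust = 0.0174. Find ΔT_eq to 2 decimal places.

Total gain g = -0.122 + 0.056 + 0.414 + 0.0174 = 0.3654.
Amplification A = 1/(1 − 0.3654) = 1.576.
ΔT = 2.29 × 1.576 = 3.61 K.

3.61 K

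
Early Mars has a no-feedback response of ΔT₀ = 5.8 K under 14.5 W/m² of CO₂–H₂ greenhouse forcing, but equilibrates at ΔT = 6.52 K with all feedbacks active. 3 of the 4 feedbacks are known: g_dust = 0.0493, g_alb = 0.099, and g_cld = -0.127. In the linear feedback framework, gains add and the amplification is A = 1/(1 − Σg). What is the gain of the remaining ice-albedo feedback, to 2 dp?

0.09

Amplification A = ΔT/ΔT₀ = 6.52/5.8 = 1.124.
Total gain g = 1 − 1/A = 1 − 1/1.124 = 0.1103.
Known gains sum to 0.0493 + 0.099 − 0.127 = 0.0213.
g_ice = 0.1103 − 0.0213 = 0.09.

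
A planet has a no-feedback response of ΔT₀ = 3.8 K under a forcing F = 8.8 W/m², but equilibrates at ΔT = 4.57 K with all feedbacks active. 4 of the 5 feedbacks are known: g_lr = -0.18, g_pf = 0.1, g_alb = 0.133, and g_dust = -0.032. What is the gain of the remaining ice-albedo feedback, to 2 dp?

0.15

Amplification A = ΔT/ΔT₀ = 4.57/3.8 = 1.203.
Total gain g = 1 − 1/A = 1 − 1/1.203 = 0.1687.
Known gains sum to -0.18 + 0.1 + 0.133 − 0.032 = 0.021.
g_ice = 0.1687 − 0.021 = 0.15.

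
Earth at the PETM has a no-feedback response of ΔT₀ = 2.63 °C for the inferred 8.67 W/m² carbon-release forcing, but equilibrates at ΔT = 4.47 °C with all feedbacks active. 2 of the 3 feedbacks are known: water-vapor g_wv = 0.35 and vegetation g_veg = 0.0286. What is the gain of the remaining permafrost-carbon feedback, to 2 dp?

Amplification A = ΔT/ΔT₀ = 4.47/2.63 = 1.7.
Total gain g = 1 − 1/A = 1 − 1/1.7 = 0.4118.
Known gains sum to 0.35 + 0.0286 = 0.3786.
g_pf = 0.4118 − 0.3786 = 0.03.

0.03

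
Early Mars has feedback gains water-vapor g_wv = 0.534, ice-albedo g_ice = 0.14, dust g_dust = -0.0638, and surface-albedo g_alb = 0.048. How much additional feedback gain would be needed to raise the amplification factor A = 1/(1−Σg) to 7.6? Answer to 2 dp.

0.21

Current total gain = 0.6582.
Target gain for A = 7.6: g* = 1 − 1/7.6 = 0.8684.
Additional gain needed = 0.8684 − 0.6582 = 0.21.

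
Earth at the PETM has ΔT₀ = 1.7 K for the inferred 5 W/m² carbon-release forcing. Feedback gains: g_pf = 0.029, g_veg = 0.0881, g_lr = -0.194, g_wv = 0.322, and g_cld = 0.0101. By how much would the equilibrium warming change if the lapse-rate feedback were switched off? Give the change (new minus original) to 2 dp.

0.80 K

Original: g = 0.2552, ΔT = 1.7/(1−0.2552) = 2.2825 K.
Without lapse-rate: g' = 0.4492, ΔT' = 1.7/(1−0.4492) = 3.0864 K.
Change = 3.0864 − 2.2825 = 0.80 K.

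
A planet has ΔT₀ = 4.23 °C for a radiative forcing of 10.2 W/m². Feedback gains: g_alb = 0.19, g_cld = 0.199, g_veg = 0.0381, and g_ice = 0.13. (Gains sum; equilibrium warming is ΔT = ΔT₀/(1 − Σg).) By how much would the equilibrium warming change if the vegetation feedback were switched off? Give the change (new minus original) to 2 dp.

Original: g = 0.5571, ΔT = 4.23/(1−0.5571) = 9.5507 °C.
Without vegetation: g' = 0.519, ΔT' = 4.23/(1−0.519) = 8.7942 °C.
Change = 8.7942 − 9.5507 = -0.76 °C.

-0.76 °C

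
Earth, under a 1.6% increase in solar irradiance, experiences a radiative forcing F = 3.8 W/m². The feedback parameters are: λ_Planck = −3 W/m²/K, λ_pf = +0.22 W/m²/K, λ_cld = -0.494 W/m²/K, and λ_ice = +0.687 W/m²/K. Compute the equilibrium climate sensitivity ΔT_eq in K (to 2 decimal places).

1.47 K

Net feedback parameter λ = (−3) + (+0.22) + (-0.494) + (+0.687) = -2.587 W/m²/K.
ΔT = −F/λ = −3.8/(-2.587) = 1.47 K.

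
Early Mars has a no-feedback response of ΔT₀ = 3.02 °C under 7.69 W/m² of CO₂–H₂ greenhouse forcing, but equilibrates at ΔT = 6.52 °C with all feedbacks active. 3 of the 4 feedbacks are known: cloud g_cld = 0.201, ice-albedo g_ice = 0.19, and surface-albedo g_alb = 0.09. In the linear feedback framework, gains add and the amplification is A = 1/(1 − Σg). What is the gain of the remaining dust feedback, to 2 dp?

Amplification A = ΔT/ΔT₀ = 6.52/3.02 = 2.159.
Total gain g = 1 − 1/A = 1 − 1/2.159 = 0.5368.
Known gains sum to 0.201 + 0.19 + 0.09 = 0.481.
g_dust = 0.5368 − 0.481 = 0.06.

0.06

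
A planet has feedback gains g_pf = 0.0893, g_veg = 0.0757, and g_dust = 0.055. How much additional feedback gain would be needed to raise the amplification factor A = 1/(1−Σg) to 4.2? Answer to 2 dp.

0.54

Current total gain = 0.22.
Target gain for A = 4.2: g* = 1 − 1/4.2 = 0.7619.
Additional gain needed = 0.7619 − 0.22 = 0.54.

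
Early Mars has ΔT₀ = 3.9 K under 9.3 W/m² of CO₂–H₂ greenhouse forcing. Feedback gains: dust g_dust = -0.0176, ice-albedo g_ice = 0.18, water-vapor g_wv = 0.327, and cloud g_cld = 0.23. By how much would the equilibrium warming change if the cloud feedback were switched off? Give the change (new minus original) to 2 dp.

-6.26 K

Original: g = 0.7194, ΔT = 3.9/(1−0.7194) = 13.8988 K.
Without cloud: g' = 0.4894, ΔT' = 3.9/(1−0.4894) = 7.6381 K.
Change = 7.6381 − 13.8988 = -6.26 K.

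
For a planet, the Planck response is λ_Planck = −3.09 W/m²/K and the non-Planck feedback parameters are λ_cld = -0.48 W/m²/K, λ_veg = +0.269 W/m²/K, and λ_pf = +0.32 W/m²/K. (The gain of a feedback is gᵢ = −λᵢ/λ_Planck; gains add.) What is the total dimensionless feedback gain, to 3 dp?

Convert to gains: g_cld = -0.48/3.09 = -0.1553; g_veg = 0.269/3.09 = 0.08706; g_pf = 0.32/3.09 = 0.1036.
Total gain g = 0.03536.

0.035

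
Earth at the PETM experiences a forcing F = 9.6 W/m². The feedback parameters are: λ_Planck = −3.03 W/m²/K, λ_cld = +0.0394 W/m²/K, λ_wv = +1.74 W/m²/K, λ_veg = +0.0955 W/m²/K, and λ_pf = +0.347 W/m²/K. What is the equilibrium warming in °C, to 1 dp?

Net feedback parameter λ = (−3.03) + (+0.0394) + (+1.74) + (+0.0955) + (+0.347) = -0.8081 W/m²/K.
ΔT = −F/λ = −9.6/(-0.8081) = 11.9 °C.

11.9 °C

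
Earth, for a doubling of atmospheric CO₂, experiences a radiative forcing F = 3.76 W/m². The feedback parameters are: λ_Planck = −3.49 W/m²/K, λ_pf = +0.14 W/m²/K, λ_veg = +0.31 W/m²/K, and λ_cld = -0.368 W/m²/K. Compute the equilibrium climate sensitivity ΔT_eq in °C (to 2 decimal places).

1.10 °C

Net feedback parameter λ = (−3.49) + (+0.14) + (+0.31) + (-0.368) = -3.408 W/m²/K.
ΔT = −F/λ = −3.76/(-3.408) = 1.10 °C.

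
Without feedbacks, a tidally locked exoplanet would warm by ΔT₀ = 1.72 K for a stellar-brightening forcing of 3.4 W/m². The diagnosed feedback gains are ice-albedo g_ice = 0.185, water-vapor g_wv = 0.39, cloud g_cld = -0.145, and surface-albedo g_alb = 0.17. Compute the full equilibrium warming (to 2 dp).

4.30 K

Total gain g = 0.185 + 0.39 − 0.145 + 0.17 = 0.6.
Amplification A = 1/(1 − 0.6) = 2.5.
ΔT = 1.72 × 2.5 = 4.30 K.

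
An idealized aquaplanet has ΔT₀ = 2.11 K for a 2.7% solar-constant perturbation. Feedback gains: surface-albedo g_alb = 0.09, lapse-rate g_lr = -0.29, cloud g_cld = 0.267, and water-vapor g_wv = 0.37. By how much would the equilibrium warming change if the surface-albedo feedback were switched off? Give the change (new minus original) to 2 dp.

Original: g = 0.437, ΔT = 2.11/(1−0.437) = 3.7478 K.
Without surface-albedo: g' = 0.347, ΔT' = 2.11/(1−0.347) = 3.2312 K.
Change = 3.2312 − 3.7478 = -0.52 K.

-0.52 K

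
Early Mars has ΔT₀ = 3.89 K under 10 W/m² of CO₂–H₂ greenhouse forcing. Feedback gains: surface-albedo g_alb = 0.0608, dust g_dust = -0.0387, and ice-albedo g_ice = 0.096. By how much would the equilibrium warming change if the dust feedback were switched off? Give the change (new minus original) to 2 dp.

0.20 K

Original: g = 0.1181, ΔT = 3.89/(1−0.1181) = 4.4109 K.
Without dust: g' = 0.1568, ΔT' = 3.89/(1−0.1568) = 4.6134 K.
Change = 4.6134 − 4.4109 = 0.20 K.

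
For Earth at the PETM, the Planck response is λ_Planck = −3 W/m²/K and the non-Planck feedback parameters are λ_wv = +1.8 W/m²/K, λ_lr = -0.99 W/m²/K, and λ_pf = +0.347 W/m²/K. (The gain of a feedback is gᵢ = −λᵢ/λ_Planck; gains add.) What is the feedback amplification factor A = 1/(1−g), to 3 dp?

1.628

Convert to gains: g_wv = 1.8/3 = 0.6; g_lr = -0.99/3 = -0.33; g_pf = 0.347/3 = 0.1157.
Total gain g = 0.3857.
A = 1/(1 − 0.3857) = 1.628.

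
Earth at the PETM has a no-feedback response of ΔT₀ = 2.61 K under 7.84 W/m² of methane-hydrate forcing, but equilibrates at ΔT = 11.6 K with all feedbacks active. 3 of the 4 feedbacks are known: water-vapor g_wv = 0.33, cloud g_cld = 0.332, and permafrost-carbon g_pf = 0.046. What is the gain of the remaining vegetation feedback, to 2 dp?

Amplification A = ΔT/ΔT₀ = 11.6/2.61 = 4.444.
Total gain g = 1 − 1/A = 1 − 1/4.444 = 0.775.
Known gains sum to 0.33 + 0.332 + 0.046 = 0.708.
g_veg = 0.775 − 0.708 = 0.07.

0.07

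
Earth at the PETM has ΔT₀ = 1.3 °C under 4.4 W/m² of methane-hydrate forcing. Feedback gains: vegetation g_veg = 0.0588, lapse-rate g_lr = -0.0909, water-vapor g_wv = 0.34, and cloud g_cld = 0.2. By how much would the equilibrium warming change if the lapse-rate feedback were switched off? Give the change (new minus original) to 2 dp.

Original: g = 0.5079, ΔT = 1.3/(1−0.5079) = 2.6417 °C.
Without lapse-rate: g' = 0.5988, ΔT' = 1.3/(1−0.5988) = 3.2403 °C.
Change = 3.2403 − 2.6417 = 0.60 °C.

0.60 °C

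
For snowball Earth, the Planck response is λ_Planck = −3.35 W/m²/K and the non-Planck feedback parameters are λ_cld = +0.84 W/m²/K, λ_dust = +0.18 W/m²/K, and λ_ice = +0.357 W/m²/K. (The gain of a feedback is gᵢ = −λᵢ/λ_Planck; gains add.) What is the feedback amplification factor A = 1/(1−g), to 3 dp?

Convert to gains: g_cld = 0.84/3.35 = 0.2507; g_dust = 0.18/3.35 = 0.05373; g_ice = 0.357/3.35 = 0.1066.
Total gain g = 0.41103.
A = 1/(1 − 0.41103) = 1.698.

1.698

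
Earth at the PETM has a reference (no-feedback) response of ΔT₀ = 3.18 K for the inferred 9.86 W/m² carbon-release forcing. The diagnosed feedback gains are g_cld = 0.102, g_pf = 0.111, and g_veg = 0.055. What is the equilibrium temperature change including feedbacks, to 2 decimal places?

4.34 K

Total gain g = 0.102 + 0.111 + 0.055 = 0.268.
Amplification A = 1/(1 − 0.268) = 1.366.
ΔT = 3.18 × 1.366 = 4.34 K.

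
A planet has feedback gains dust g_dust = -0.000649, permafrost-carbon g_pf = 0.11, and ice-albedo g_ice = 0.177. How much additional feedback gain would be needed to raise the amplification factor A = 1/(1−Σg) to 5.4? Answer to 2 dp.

0.53

Current total gain = 0.286351.
Target gain for A = 5.4: g* = 1 − 1/5.4 = 0.8148.
Additional gain needed = 0.8148 − 0.286351 = 0.53.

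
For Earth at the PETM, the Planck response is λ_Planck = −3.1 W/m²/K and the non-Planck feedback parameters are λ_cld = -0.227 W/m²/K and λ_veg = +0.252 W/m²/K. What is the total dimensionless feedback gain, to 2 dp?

Convert to gains: g_cld = -0.227/3.1 = -0.07323; g_veg = 0.252/3.1 = 0.08129.
Total gain g = 0.00806.

0.01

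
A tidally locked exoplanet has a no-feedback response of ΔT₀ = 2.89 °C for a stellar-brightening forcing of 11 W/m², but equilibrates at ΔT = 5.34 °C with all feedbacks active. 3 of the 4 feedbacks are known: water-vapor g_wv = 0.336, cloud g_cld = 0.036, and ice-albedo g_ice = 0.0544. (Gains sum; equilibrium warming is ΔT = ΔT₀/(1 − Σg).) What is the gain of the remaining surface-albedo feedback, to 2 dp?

Amplification A = ΔT/ΔT₀ = 5.34/2.89 = 1.848.
Total gain g = 1 − 1/A = 1 − 1/1.848 = 0.4589.
Known gains sum to 0.336 + 0.036 + 0.0544 = 0.4264.
g_alb = 0.4589 − 0.4264 = 0.03.

0.03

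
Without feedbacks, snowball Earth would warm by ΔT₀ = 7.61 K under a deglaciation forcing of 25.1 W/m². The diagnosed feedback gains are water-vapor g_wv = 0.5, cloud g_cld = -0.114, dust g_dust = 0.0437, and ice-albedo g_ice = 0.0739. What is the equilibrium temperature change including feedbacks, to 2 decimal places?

Total gain g = 0.5 − 0.114 + 0.0437 + 0.0739 = 0.5036.
Amplification A = 1/(1 − 0.5036) = 2.015.
ΔT = 7.61 × 2.015 = 15.33 K.

15.33 K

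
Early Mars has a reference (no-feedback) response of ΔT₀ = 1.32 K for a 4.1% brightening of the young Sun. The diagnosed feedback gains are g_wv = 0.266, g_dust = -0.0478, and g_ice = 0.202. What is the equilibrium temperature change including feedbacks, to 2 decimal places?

2.28 K

Total gain g = 0.266 − 0.0478 + 0.202 = 0.4202.
Amplification A = 1/(1 − 0.4202) = 1.725.
ΔT = 1.32 × 1.725 = 2.28 K.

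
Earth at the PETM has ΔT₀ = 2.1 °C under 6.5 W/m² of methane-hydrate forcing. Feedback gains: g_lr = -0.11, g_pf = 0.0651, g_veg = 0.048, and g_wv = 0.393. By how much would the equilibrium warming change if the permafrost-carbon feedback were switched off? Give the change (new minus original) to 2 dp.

-0.34 °C

Original: g = 0.3961, ΔT = 2.1/(1−0.3961) = 3.4774 °C.
Without permafrost-carbon: g' = 0.331, ΔT' = 2.1/(1−0.331) = 3.1390 °C.
Change = 3.1390 − 3.4774 = -0.34 °C.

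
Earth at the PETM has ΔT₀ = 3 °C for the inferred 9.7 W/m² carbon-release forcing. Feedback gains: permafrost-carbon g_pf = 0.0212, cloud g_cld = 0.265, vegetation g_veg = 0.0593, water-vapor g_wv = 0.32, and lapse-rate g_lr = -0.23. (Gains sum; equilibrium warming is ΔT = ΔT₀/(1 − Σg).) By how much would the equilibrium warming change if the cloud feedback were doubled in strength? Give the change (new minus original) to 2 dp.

Original: g = 0.4355, ΔT = 3/(1−0.4355) = 5.3144 °C.
With doubled cloud: g' = 0.7005, ΔT' = 3/(1−0.7005) = 10.0167 °C.
Change = 10.0167 − 5.3144 = 4.70 °C.

4.70 °C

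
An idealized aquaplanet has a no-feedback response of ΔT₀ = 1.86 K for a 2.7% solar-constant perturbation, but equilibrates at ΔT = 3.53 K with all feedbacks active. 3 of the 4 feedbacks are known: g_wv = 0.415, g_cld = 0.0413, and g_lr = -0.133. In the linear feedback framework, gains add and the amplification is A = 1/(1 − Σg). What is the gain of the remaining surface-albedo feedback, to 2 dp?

Amplification A = ΔT/ΔT₀ = 3.53/1.86 = 1.898.
Total gain g = 1 − 1/A = 1 − 1/1.898 = 0.4731.
Known gains sum to 0.415 + 0.0413 − 0.133 = 0.3233.
g_alb = 0.4731 − 0.3233 = 0.15.

0.15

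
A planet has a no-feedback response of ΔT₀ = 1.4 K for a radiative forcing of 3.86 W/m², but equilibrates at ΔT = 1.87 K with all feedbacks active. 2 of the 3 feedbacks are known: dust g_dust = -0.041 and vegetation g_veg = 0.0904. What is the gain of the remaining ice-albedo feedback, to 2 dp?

0.20

Amplification A = ΔT/ΔT₀ = 1.87/1.4 = 1.336.
Total gain g = 1 − 1/A = 1 − 1/1.336 = 0.2515.
Known gains sum to -0.041 + 0.0904 = 0.0494.
g_ice = 0.2515 − 0.0494 = 0.20.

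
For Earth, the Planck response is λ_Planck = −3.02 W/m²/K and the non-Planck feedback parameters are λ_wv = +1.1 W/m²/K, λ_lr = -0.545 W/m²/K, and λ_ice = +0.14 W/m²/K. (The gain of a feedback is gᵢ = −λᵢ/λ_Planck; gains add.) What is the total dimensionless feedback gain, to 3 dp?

Convert to gains: g_wv = 1.1/3.02 = 0.3642; g_lr = -0.545/3.02 = -0.1805; g_ice = 0.14/3.02 = 0.04636.
Total gain g = 0.23006.

0.230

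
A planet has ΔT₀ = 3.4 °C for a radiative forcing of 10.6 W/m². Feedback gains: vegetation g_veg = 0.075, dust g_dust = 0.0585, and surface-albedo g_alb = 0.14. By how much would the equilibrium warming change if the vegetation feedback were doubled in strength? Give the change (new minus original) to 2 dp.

0.54 °C

Original: g = 0.2735, ΔT = 3.4/(1−0.2735) = 4.6800 °C.
With doubled vegetation: g' = 0.3485, ΔT' = 3.4/(1−0.3485) = 5.2187 °C.
Change = 5.2187 − 4.6800 = 0.54 °C.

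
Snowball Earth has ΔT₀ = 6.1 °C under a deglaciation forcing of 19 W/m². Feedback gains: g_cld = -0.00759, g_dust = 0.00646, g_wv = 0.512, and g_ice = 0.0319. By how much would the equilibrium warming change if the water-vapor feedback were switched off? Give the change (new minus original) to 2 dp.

-7.05 °C

Original: g = 0.54277, ΔT = 6.1/(1−0.54277) = 13.3412 °C.
Without water-vapor: g' = 0.03077, ΔT' = 6.1/(1−0.03077) = 6.2937 °C.
Change = 6.2937 − 13.3412 = -7.05 °C.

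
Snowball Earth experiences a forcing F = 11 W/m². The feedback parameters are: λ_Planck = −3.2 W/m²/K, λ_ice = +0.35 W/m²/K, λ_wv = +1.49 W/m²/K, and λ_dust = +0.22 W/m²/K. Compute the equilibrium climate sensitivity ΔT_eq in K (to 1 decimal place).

9.6 K

Net feedback parameter λ = (−3.2) + (+0.35) + (+1.49) + (+0.22) = -1.14 W/m²/K.
ΔT = −F/λ = −11/(-1.14) = 9.6 K.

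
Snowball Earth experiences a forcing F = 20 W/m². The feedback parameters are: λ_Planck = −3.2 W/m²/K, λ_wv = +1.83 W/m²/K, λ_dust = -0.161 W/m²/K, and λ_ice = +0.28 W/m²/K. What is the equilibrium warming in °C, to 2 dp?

15.99 °C

Net feedback parameter λ = (−3.2) + (+1.83) + (-0.161) + (+0.28) = -1.251 W/m²/K.
ΔT = −F/λ = −20/(-1.251) = 15.99 °C.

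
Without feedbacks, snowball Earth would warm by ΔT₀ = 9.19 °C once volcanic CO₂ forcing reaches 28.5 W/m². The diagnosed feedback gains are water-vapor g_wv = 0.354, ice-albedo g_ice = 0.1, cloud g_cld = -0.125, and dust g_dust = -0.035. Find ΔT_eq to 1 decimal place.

13.0 °C

Total gain g = 0.354 + 0.1 − 0.125 − 0.035 = 0.294.
Amplification A = 1/(1 − 0.294) = 1.416.
ΔT = 9.19 × 1.416 = 13.0 °C.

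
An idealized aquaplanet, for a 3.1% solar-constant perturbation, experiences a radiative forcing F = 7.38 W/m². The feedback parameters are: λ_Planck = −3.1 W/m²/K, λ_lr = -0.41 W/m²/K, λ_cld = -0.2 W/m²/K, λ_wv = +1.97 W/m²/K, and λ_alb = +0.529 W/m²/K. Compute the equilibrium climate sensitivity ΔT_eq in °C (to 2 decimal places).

Net feedback parameter λ = (−3.1) + (-0.41) + (-0.2) + (+1.97) + (+0.529) = -1.211 W/m²/K.
ΔT = −F/λ = −7.38/(-1.211) = 6.09 °C.

6.09 °C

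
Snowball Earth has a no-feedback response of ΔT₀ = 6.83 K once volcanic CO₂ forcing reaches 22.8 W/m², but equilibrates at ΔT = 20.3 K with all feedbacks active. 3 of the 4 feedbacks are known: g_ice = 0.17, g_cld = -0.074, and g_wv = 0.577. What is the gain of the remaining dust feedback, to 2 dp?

-0.01

Amplification A = ΔT/ΔT₀ = 20.3/6.83 = 2.972.
Total gain g = 1 − 1/A = 1 − 1/2.972 = 0.6635.
Known gains sum to 0.17 − 0.074 + 0.577 = 0.673.
g_dust = 0.6635 − 0.673 = -0.01.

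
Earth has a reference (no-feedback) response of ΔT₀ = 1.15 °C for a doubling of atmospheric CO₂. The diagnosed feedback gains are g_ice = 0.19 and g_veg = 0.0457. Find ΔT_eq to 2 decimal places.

Total gain g = 0.19 + 0.0457 = 0.2357.
Amplification A = 1/(1 − 0.2357) = 1.308.
ΔT = 1.15 × 1.308 = 1.50 °C.

1.50 °C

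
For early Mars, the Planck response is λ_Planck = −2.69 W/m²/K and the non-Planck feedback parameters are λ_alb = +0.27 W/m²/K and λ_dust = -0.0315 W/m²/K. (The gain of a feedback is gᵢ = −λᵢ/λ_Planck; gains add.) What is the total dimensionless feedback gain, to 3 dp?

0.089

Convert to gains: g_alb = 0.27/2.69 = 0.1004; g_dust = -0.0315/2.69 = -0.01171.
Total gain g = 0.08869.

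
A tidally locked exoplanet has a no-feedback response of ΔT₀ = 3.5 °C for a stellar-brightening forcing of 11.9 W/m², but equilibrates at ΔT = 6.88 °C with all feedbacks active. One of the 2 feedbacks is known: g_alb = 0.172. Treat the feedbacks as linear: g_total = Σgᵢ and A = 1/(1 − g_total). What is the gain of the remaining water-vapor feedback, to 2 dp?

0.32

Amplification A = ΔT/ΔT₀ = 6.88/3.5 = 1.966.
Total gain g = 1 − 1/A = 1 − 1/1.966 = 0.4914.
The known gain is 0.172.
g_wv = 0.4914 − 0.172 = 0.32.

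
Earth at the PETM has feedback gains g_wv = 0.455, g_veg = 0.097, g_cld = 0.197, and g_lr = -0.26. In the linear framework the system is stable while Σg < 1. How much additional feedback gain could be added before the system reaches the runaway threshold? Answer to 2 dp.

Current total gain = 0.455 + 0.097 + 0.197 − 0.26 = 0.489.
Margin to runaway = 1 − 0.489 = 0.51.

0.51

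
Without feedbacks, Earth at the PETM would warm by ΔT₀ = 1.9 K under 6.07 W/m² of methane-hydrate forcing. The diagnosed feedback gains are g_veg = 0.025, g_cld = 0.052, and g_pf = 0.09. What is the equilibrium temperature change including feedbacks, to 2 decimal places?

2.28 K

Total gain g = 0.025 + 0.052 + 0.09 = 0.167.
Amplification A = 1/(1 − 0.167) = 1.2.
ΔT = 1.9 × 1.2 = 2.28 K.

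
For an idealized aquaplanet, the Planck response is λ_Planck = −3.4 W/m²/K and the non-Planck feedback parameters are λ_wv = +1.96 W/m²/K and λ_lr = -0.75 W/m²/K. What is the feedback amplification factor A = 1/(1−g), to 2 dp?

1.55

Convert to gains: g_wv = 1.96/3.4 = 0.5765; g_lr = -0.75/3.4 = -0.2206.
Total gain g = 0.3559.
A = 1/(1 − 0.3559) = 1.55.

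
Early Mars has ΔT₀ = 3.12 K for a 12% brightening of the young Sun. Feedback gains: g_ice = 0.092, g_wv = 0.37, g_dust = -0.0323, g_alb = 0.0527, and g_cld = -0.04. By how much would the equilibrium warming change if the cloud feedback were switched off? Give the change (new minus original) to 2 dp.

Original: g = 0.4424, ΔT = 3.12/(1−0.4424) = 5.5954 K.
Without cloud: g' = 0.4824, ΔT' = 3.12/(1−0.4824) = 6.0278 K.
Change = 6.0278 − 5.5954 = 0.43 K.

0.43 K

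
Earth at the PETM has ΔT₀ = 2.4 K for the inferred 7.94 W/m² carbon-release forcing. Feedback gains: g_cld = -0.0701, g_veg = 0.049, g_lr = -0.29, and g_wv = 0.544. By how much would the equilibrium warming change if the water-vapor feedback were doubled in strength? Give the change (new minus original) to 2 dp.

Original: g = 0.2329, ΔT = 2.4/(1−0.2329) = 3.1287 K.
With doubled water-vapor: g' = 0.7769, ΔT' = 2.4/(1−0.7769) = 10.7575 K.
Change = 10.7575 − 3.1287 = 7.63 K.

7.63 K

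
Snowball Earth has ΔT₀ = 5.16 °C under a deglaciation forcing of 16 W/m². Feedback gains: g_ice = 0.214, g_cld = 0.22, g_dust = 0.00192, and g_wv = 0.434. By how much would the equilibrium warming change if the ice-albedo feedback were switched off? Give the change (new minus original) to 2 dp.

-24.67 °C

Original: g = 0.86992, ΔT = 5.16/(1−0.86992) = 39.6679 °C.
Without ice-albedo: g' = 0.65592, ΔT' = 5.16/(1−0.65592) = 14.9965 °C.
Change = 14.9965 − 39.6679 = -24.67 °C.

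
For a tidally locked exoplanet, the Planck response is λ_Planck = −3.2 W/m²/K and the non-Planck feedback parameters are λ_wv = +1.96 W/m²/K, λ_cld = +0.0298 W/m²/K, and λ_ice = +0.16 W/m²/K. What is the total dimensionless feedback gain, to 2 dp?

Convert to gains: g_wv = 1.96/3.2 = 0.6125; g_cld = 0.0298/3.2 = 0.009312; g_ice = 0.16/3.2 = 0.05.
Total gain g = 0.671812.

0.67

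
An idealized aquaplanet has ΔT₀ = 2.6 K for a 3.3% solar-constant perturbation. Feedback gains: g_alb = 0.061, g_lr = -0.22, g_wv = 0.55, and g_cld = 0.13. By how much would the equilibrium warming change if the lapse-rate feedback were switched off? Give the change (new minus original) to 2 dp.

4.61 K

Original: g = 0.521, ΔT = 2.6/(1−0.521) = 5.4280 K.
Without lapse-rate: g' = 0.741, ΔT' = 2.6/(1−0.741) = 10.0386 K.
Change = 10.0386 − 5.4280 = 4.61 K.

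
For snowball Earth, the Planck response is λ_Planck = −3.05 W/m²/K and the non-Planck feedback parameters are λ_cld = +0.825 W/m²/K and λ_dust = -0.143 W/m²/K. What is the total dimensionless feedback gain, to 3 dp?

Convert to gains: g_cld = 0.825/3.05 = 0.2705; g_dust = -0.143/3.05 = -0.04689.
Total gain g = 0.22361.

0.224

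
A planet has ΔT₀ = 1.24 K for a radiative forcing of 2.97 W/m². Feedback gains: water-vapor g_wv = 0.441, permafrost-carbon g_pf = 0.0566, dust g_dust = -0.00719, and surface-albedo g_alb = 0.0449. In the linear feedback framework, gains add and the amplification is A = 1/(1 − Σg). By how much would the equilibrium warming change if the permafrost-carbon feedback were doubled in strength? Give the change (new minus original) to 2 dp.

Original: g = 0.53531, ΔT = 1.24/(1−0.53531) = 2.6684 K.
With doubled permafrost-carbon: g' = 0.59191, ΔT' = 1.24/(1−0.59191) = 3.0385 K.
Change = 3.0385 − 2.6684 = 0.37 K.

0.37 K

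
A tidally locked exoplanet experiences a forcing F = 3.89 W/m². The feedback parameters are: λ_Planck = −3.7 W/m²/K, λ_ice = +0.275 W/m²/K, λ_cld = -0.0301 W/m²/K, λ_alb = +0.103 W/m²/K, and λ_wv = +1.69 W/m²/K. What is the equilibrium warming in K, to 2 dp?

2.34 K

Net feedback parameter λ = (−3.7) + (+0.275) + (-0.0301) + (+0.103) + (+1.69) = -1.6621 W/m²/K.
ΔT = −F/λ = −3.89/(-1.6621) = 2.34 K.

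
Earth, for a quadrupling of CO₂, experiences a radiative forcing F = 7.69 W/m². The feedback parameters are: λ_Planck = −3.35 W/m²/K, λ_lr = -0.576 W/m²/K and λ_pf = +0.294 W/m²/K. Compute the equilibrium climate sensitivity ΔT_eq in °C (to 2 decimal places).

Net feedback parameter λ = (−3.35) + (-0.576) + (+0.294) = -3.632 W/m²/K.
ΔT = −F/λ = −7.69/(-3.632) = 2.12 °C.

2.12 °C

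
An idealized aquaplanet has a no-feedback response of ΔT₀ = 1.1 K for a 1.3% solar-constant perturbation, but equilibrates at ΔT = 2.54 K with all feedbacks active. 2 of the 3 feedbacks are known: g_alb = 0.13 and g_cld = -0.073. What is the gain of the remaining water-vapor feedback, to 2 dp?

0.51

Amplification A = ΔT/ΔT₀ = 2.54/1.1 = 2.309.
Total gain g = 1 − 1/A = 1 − 1/2.309 = 0.5669.
Known gains sum to 0.13 − 0.073 = 0.057.
g_wv = 0.5669 − 0.057 = 0.51.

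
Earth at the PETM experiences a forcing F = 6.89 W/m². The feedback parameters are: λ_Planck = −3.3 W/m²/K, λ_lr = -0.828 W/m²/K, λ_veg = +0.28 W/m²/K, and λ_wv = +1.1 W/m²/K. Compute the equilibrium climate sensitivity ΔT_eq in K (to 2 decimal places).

2.51 K

Net feedback parameter λ = (−3.3) + (-0.828) + (+0.28) + (+1.1) = -2.748 W/m²/K.
ΔT = −F/λ = −6.89/(-2.748) = 2.51 K.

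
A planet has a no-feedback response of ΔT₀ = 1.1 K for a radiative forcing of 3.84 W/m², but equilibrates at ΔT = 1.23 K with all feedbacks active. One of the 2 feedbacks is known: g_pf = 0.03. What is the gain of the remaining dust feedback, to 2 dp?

Amplification A = ΔT/ΔT₀ = 1.23/1.1 = 1.118.
Total gain g = 1 − 1/A = 1 − 1/1.118 = 0.1055.
The known gain is 0.03.
g_dust = 0.1055 − 0.03 = 0.08.

0.08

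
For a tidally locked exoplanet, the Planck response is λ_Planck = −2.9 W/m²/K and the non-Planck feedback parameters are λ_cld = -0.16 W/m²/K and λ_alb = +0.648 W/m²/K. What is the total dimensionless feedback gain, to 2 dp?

0.17

Convert to gains: g_cld = -0.16/2.9 = -0.05517; g_alb = 0.648/2.9 = 0.2234.
Total gain g = 0.16823.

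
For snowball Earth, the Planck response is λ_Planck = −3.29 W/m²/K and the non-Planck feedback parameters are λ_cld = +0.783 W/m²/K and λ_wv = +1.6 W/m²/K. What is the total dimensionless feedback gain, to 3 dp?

0.724

Convert to gains: g_cld = 0.783/3.29 = 0.238; g_wv = 1.6/3.29 = 0.4863.
Total gain g = 0.7243.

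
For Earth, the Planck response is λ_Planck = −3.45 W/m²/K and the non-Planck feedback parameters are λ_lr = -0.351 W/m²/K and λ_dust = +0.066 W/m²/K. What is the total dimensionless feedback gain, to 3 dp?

-0.083

Convert to gains: g_lr = -0.351/3.45 = -0.1017; g_dust = 0.066/3.45 = 0.01913.
Total gain g = -0.08257.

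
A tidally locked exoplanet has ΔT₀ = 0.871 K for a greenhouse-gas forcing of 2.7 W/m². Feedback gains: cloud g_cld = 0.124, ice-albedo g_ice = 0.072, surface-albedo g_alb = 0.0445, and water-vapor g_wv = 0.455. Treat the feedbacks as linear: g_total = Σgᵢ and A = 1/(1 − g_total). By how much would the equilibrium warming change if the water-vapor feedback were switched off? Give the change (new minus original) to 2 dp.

Original: g = 0.6955, ΔT = 0.871/(1−0.6955) = 2.8604 K.
Without water-vapor: g' = 0.2405, ΔT' = 0.871/(1−0.2405) = 1.1468 K.
Change = 1.1468 − 2.8604 = -1.71 K.

-1.71 K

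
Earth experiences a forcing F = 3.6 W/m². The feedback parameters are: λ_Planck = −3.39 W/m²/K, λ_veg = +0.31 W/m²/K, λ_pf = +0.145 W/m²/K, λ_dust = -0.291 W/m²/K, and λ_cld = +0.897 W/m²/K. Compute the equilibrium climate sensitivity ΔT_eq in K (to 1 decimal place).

Net feedback parameter λ = (−3.39) + (+0.31) + (+0.145) + (-0.291) + (+0.897) = -2.329 W/m²/K.
ΔT = −F/λ = −3.6/(-2.329) = 1.5 K.

1.5 K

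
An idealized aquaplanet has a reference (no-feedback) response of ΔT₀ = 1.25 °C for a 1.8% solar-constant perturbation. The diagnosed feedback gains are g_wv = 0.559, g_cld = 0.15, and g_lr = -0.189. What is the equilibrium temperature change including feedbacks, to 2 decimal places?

Total gain g = 0.559 + 0.15 − 0.189 = 0.52.
Amplification A = 1/(1 − 0.52) = 2.083.
ΔT = 1.25 × 2.083 = 2.60 °C.

2.60 °C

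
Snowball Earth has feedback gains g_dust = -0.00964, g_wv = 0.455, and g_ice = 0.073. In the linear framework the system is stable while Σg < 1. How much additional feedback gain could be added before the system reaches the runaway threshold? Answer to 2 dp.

0.48

Current total gain = -0.00964 + 0.455 + 0.073 = 0.51836.
Margin to runaway = 1 − 0.51836 = 0.48.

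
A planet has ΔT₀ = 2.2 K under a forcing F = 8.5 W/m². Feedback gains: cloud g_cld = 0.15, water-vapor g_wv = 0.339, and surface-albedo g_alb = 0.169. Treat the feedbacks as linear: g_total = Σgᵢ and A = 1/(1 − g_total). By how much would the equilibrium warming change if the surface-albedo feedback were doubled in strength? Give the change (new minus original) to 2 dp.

6.28 K

Original: g = 0.658, ΔT = 2.2/(1−0.658) = 6.4327 K.
With doubled surface-albedo: g' = 0.827, ΔT' = 2.2/(1−0.827) = 12.7168 K.
Change = 12.7168 − 6.4327 = 6.28 K.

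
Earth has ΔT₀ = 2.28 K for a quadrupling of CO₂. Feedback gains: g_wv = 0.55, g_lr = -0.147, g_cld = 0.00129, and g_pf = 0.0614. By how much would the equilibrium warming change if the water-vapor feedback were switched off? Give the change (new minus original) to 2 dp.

Original: g = 0.46569, ΔT = 2.28/(1−0.46569) = 4.2672 K.
Without water-vapor: g' = -0.08431, ΔT' = 2.28/(1+0.08431) = 2.1027 K.
Change = 2.1027 − 4.2672 = -2.16 K.

-2.16 K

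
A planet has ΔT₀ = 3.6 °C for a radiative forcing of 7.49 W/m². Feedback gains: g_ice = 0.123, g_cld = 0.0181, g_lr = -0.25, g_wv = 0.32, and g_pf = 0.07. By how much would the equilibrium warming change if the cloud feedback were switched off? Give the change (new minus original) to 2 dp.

Original: g = 0.2811, ΔT = 3.6/(1−0.2811) = 5.0077 °C.
Without cloud: g' = 0.263, ΔT' = 3.6/(1−0.263) = 4.8847 °C.
Change = 4.8847 − 5.0077 = -0.12 °C.

-0.12 °C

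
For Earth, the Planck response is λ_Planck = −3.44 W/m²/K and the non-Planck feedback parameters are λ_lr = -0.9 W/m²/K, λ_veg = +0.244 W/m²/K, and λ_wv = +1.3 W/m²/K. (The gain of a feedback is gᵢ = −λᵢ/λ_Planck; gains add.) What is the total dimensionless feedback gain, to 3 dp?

Convert to gains: g_lr = -0.9/3.44 = -0.2616; g_veg = 0.244/3.44 = 0.07093; g_wv = 1.3/3.44 = 0.3779.
Total gain g = 0.18723.

0.187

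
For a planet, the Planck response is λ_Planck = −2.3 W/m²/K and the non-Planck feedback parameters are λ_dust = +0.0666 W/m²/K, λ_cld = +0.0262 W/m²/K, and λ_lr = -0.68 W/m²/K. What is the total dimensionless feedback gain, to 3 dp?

-0.255

Convert to gains: g_dust = 0.0666/2.3 = 0.02896; g_cld = 0.0262/2.3 = 0.01139; g_lr = -0.68/2.3 = -0.2957.
Total gain g = -0.25535.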